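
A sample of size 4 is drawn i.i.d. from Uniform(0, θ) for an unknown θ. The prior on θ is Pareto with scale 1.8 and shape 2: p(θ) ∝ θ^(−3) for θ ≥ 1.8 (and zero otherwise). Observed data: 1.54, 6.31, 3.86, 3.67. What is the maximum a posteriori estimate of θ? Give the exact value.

The Uniform(0, θ) likelihood is θ^(−n) for θ ≥ max(xᵢ), zero otherwise. Here max(xᵢ) = 6.31.
Posterior ∝ θ^(−3) · θ^(−4) = θ^(−7) on θ ≥ max(1.8, 6.31) = 6.31.
This density is strictly decreasing in θ, so the posterior mode lies at the lower boundary of the support.

θ̂_MAP = 6.31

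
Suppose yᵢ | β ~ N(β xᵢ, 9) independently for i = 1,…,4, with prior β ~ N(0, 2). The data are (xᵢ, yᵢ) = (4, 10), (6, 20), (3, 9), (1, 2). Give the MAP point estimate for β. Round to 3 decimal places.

β̂_MAP = 2.842

log p(β | y) = −Σ(yᵢ − βxᵢ)²/(2·9) − β²/(2·2) + const.
Setting the derivative to zero: Σxᵢ(yᵢ − βxᵢ)/9 − β/2 = 0, so β = Σxᵢyᵢ / (Σxᵢ² + σ²/τ²).
Σxᵢyᵢ = 4·10 + 6·20 + 3·9 + 1·2 = 189; Σxᵢ² = 62; σ²/τ² = 4.5.
β̂_MAP = 189 / (62 + 4.5) = 189/66.5 ≈ 2.842.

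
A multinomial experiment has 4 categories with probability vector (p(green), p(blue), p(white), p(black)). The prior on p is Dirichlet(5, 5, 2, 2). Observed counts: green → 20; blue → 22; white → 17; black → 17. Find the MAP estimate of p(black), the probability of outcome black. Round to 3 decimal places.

The posterior is Dirichlet(αᵢ + nᵢ) = Dirichlet(25, 27, 19, 19).
For a Dirichlet(a₁,…,a_K) with all aᵢ > 1, the mode has j-th component (aⱼ − 1)/(Σaᵢ − K).
Here Σaᵢ = 90 and K = 4, so p(black) = (19 − 1)/(90 − 4) = 18/86 ≈ 0.209.

MAP estimate of p(black) = 0.209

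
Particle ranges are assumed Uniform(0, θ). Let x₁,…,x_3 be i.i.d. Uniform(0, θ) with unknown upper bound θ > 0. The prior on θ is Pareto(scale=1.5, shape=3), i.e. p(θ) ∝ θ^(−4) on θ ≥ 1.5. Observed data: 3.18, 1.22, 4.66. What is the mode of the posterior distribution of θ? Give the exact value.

θ̂_MAP = 4.66

The Uniform(0, θ) likelihood is θ^(−n) for θ ≥ max(xᵢ), zero otherwise. Here max(xᵢ) = 4.66.
Posterior ∝ θ^(−4) · θ^(−3) = θ^(−7) on θ ≥ max(1.5, 4.66) = 4.66.
This density is strictly decreasing in θ, so the posterior mode lies at the lower boundary of the support.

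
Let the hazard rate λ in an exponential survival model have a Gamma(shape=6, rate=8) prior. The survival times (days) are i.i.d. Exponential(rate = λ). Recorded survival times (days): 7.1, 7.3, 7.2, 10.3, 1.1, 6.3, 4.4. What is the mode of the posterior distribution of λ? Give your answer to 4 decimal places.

λ̂_MAP = 0.2321

The Exponential(rate=λ) likelihood is ∝ λ^n e^(−λΣtᵢ). Here n = 7 and Σtᵢ = 7.1 + 7.3 + 7.2 + 10.3 + 1.1 + 6.3 + 4.4 = 43.7.
Posterior ∝ λ^5e^(−8λ) · λ^7e^(−43.7λ) = λ^12e^(−51.7λ), i.e. Gamma(13, 51.7).
Mode = (a−1)/b = 12/51.7 ≈ 0.2321.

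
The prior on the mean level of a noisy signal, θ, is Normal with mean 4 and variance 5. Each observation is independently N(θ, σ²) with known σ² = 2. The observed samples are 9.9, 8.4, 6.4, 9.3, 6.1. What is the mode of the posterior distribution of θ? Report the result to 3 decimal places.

n = 5; x̄ = (9.9 + 8.4 + 6.4 + 9.3 + 6.1)/5 = 40.1/5 = 8.02.
For a Normal prior and Normal likelihood with known variance, the posterior is Normal; its mode equals its mean, the precision-weighted average.
Prior precision 1/σ₀² = 1/5 = 0.2; data precision n/σ² = 5/2 = 2.5.
θ̂ = (0.2·4 + 2.5·8.02) / (0.2 + 2.5) = 20.85/2.7 = 139/18 ≈ 7.722.

θ̂_MAP = 7.722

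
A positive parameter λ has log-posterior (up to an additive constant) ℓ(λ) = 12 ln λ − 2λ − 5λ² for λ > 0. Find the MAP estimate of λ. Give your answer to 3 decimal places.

ℓ'(λ) = 12/λ − 2 − 10λ. Setting this to zero and multiplying by λ: 10λ² + 2λ − 12 = 0.
λ = (−2 + √(2² + 4·10·12)) / (2·10) = (−2 + √484) / 20 = (−2 + 22)/20 = 1.
ℓ''(λ) = −12/λ² − 10 < 0, confirming a maximum.

λ̂_MAP = 1.000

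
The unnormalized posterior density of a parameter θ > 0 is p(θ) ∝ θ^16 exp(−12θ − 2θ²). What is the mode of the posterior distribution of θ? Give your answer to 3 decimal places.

ℓ'(θ) = 16/θ − 12 − 4θ. Setting this to zero and multiplying by θ: 4θ² + 12θ − 16 = 0.
θ = (−12 + √(12² + 4·4·16)) / (2·4) = (−12 + √400) / 8 = (−12 + 20)/8 = 1.
ℓ''(θ) = −16/θ² − 4 < 0, confirming a maximum.

θ̂_MAP = 1.000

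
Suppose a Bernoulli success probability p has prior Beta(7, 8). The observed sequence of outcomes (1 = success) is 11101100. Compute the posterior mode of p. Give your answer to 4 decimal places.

p̂_MAP = 0.5238

Prior: Beta(7, 8).
Data: 5 successes in 8 trials (from the sequence). The binomial likelihood contributes p^5(1−p)^3, so the posterior is Beta(7+5, 8+3) = Beta(12, 11).
For Beta(a, b) with a, b > 1 the mode is (a−1)/(a+b−2) = 11/21 ≈ 0.5238.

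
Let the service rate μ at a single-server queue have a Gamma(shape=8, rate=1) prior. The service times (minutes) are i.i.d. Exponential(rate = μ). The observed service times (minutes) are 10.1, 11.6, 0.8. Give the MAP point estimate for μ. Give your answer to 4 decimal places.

μ̂_MAP = 0.4255

The Exponential(rate=μ) likelihood is ∝ μ^n e^(−μΣtᵢ). Here n = 3 and Σtᵢ = 10.1 + 11.6 + 0.8 = 22.5.
Posterior ∝ μ^7e^(−1μ) · μ^3e^(−22.5μ) = μ^10e^(−23.5μ), i.e. Gamma(11, 23.5).
Mode = (a−1)/b = 10/23.5 ≈ 0.4255.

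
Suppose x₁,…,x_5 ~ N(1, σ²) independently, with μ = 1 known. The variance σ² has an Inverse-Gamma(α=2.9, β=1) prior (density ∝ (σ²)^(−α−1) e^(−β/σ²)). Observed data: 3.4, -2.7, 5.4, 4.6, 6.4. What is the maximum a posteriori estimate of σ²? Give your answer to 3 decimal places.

σ̂²_MAP = 6.479

Sum of squared deviations about the known mean: SS = (3.4−1)² + (-2.7−1)² + (5.4−1)² + (4.6−1)² + (6.4−1)² = 80.93.
The Normal likelihood contributes (σ²)^(−n/2) exp(−SS/(2σ²)), so the posterior is Inverse-Gamma(α + n/2, β + SS/2) = Inverse-Gamma(5.4, 41.465).
The mode of Inverse-Gamma(a, b) is b/(a+1) = 41.465/6.4 ≈ 6.479.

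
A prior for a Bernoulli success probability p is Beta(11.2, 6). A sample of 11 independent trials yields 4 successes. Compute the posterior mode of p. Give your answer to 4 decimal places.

Prior: Beta(11.2, 6).
Data: 4 successes in 11 trials. The binomial likelihood contributes p^4(1−p)^7, so the posterior is Beta(11.2+4, 6+7) = Beta(15.2, 13).
For Beta(a, b) with a, b > 1 the mode is (a−1)/(a+b−2) = 14.2/26.2 ≈ 0.5420.

p̂_MAP = 0.5420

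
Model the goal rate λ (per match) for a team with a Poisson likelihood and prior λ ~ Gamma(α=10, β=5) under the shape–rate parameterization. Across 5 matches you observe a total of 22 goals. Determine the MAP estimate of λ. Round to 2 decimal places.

Σxᵢ = 22, n = 5.
Posterior ∝ λ^9e^(−5λ) · λ^22e^(−5λ) = λ^31e^(−10λ), i.e. Gamma(shape=32, rate=10).
The mode of a Gamma(a, b) with a ≥ 1 (shape–rate) is (a−1)/b = 31/10 ≈ 3.10.

λ̂_MAP = 3.10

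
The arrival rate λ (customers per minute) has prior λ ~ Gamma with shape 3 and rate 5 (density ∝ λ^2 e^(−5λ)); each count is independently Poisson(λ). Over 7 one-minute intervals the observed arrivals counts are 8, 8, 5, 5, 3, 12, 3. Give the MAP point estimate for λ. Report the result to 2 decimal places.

λ̂_MAP = 3.83

Σxᵢ = 8+8+5+5+3+12+3 = 44, with n = 7.
Posterior ∝ λ^2e^(−5λ) · λ^44e^(−7λ) = λ^46e^(−12λ), i.e. Gamma(shape=47, rate=12).
The mode of a Gamma(a, b) with a ≥ 1 (shape–rate) is (a−1)/b = 46/12 ≈ 3.83.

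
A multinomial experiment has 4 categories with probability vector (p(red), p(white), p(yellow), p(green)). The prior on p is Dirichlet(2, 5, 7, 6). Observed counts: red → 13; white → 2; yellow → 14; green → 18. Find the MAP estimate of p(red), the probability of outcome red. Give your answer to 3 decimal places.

The posterior is Dirichlet(αᵢ + nᵢ) = Dirichlet(15, 7, 21, 24).
For a Dirichlet(a₁,…,a_K) with all aᵢ > 1, the mode has j-th component (aⱼ − 1)/(Σaᵢ − K).
Here Σaᵢ = 67 and K = 4, so p(red) = (15 − 1)/(67 − 4) = 14/63 ≈ 0.222.

MAP estimate of p(red) = 0.222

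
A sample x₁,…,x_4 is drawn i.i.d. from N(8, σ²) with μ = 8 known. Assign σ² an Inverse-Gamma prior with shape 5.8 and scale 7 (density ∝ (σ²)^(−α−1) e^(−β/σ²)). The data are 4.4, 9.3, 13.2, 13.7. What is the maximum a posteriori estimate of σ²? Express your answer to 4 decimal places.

σ̂²_MAP = 5.0102

Sum of squared deviations about the known mean: SS = (4.4−8)² + (9.3−8)² + (13.2−8)² + (13.7−8)² = 74.18.
The Normal likelihood contributes (σ²)^(−n/2) exp(−SS/(2σ²)), so the posterior is Inverse-Gamma(α + n/2, β + SS/2) = Inverse-Gamma(7.8, 44.09).
The mode of Inverse-Gamma(a, b) is b/(a+1) = 44.09/8.8 ≈ 5.0102.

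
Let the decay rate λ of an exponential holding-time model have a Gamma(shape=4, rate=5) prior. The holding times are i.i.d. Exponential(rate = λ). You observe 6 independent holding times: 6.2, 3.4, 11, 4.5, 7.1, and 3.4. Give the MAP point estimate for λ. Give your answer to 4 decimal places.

The Exponential(rate=λ) likelihood is ∝ λ^n e^(−λΣtᵢ). Here n = 6 and Σtᵢ = 6.2 + 3.4 + 11 + 4.5 + 7.1 + 3.4 = 35.6.
Posterior ∝ λ^3e^(−5λ) · λ^6e^(−35.6λ) = λ^9e^(−40.6λ), i.e. Gamma(10, 40.6).
Mode = (a−1)/b = 9/40.6 ≈ 0.2217.

λ̂_MAP = 0.2217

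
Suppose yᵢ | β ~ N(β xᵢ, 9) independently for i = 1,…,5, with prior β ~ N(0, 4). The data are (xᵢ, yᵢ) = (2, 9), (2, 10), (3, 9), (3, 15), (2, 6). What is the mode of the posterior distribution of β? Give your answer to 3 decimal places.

β̂_MAP = 3.783

log p(β | y) = −Σ(yᵢ − βxᵢ)²/(2·9) − β²/(2·4) + const.
Setting the derivative to zero: Σxᵢ(yᵢ − βxᵢ)/9 − β/4 = 0, so β = Σxᵢyᵢ / (Σxᵢ² + σ²/τ²).
Σxᵢyᵢ = 2·9 + 2·10 + 3·9 + 3·15 + 2·6 = 122; Σxᵢ² = 30; σ²/τ² = 2.25.
β̂_MAP = 122 / (30 + 2.25) = 122/32.25 ≈ 3.783.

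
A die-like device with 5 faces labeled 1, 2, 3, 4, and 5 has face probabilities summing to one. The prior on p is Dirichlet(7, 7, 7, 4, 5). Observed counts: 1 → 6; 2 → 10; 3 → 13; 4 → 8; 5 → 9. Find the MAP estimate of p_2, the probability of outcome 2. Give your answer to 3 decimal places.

MAP estimate: 0.225

The posterior is Dirichlet(αᵢ + nᵢ) = Dirichlet(13, 17, 20, 12, 14).
For a Dirichlet(a₁,…,a_K) with all aᵢ > 1, the mode has j-th component (aⱼ − 1)/(Σaᵢ − K).
Here Σaᵢ = 76 and K = 5, so p_2 = (17 − 1)/(76 − 5) = 16/71 ≈ 0.225.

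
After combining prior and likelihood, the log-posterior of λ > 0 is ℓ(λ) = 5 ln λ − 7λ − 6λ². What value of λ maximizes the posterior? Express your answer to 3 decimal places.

λ̂_MAP = 0.417

ℓ'(λ) = 5/λ − 7 − 12λ. Setting this to zero and multiplying by λ: 12λ² + 7λ − 5 = 0.
λ = (−7 + √(7² + 4·12·5)) / (2·12) = (−7 + √289) / 24 = (−7 + 17)/24 = 5/12.
ℓ''(λ) = −5/λ² − 12 < 0, confirming a maximum.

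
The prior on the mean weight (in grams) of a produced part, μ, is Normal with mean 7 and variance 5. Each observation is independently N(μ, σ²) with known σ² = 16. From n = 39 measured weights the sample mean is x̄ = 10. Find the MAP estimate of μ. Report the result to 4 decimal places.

μ̂_MAP = 9.7725

n = 39, x̄ = 10.
For a Normal prior and Normal likelihood with known variance, the posterior is Normal; its mode equals its mean, the precision-weighted average.
Prior precision 1/σ₀² = 1/5 = 0.2; data precision n/σ² = 39/16 = 2.4375.
μ̂ = (0.2·7 + 2.4375·10) / (0.2 + 2.4375) = 25.775/2.6375 = 2062/211 ≈ 9.7725.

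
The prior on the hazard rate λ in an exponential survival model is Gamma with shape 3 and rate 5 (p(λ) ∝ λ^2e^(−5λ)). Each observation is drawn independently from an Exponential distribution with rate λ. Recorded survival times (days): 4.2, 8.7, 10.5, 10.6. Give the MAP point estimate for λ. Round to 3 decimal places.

The Exponential(rate=λ) likelihood is ∝ λ^n e^(−λΣtᵢ). Here n = 4 and Σtᵢ = 4.2 + 8.7 + 10.5 + 10.6 = 34.
Posterior ∝ λ^2e^(−5λ) · λ^4e^(−34λ) = λ^6e^(−39λ), i.e. Gamma(7, 39).
Mode = (a−1)/b = 6/39 ≈ 0.154.

λ̂_MAP = 0.154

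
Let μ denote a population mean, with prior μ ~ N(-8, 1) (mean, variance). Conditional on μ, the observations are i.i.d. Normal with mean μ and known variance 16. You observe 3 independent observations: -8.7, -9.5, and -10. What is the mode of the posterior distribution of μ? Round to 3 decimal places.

μ̂_MAP = -8.221

n = 3; x̄ = ((-8.7) + (-9.5) + (-10))/3 = -28.2/3 = -9.4.
For a Normal prior and Normal likelihood with known variance, the posterior is Normal; its mode equals its mean, the precision-weighted average.
Prior precision 1/σ₀² = 1/1 = 1; data precision n/σ² = 3/16 = 0.1875.
μ̂ = (1·(-8) + 0.1875·(-9.4)) / (1 + 0.1875) = (-9.7625)/1.1875 = -781/95 ≈ -8.221.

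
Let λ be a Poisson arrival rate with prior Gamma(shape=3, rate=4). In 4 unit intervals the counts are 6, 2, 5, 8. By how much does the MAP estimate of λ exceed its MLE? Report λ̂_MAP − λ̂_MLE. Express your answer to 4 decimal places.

Σxᵢ = 21. Posterior is Gamma(24, 8); MAP = (24−1)/8 = 23/8 ≈ 2.87500.
MLE = x̄ = 21/4 ≈ 5.25000.
Difference = 23/8 − 21/4 = -19/8 ≈ -2.3750.

MAP − MLE = -2.3750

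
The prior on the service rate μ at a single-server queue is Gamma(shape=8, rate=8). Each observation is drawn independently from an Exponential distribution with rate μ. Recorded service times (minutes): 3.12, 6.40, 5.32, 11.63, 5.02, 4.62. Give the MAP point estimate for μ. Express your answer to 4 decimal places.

The Exponential(rate=μ) likelihood is ∝ μ^n e^(−μΣtᵢ). Here n = 6 and Σtᵢ = 3.12 + 6.40 + 5.32 + 11.63 + 5.02 + 4.62 = 36.11.
Posterior ∝ μ^7e^(−8μ) · μ^6e^(−36.11μ) = μ^13e^(−44.11μ), i.e. Gamma(14, 44.11).
Mode = (a−1)/b = 13/44.11 ≈ 0.2947.

μ̂_MAP = 0.2947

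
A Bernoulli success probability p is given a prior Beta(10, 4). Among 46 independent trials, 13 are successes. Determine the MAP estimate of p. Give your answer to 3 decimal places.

p̂_MAP = 0.379

Prior: Beta(10, 4).
Data: 13 successes in 46 trials. The binomial likelihood contributes p^13(1−p)^33, so the posterior is Beta(10+13, 4+33) = Beta(23, 37).
For Beta(a, b) with a, b > 1 the mode is (a−1)/(a+b−2) = 22/58 ≈ 0.379.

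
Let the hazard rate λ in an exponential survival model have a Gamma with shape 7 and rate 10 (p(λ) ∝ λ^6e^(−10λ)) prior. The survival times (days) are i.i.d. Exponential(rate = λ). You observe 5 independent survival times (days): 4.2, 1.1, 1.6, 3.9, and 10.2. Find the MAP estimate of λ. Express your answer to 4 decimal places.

The Exponential(rate=λ) likelihood is ∝ λ^n e^(−λΣtᵢ). Here n = 5 and Σtᵢ = 4.2 + 1.1 + 1.6 + 3.9 + 10.2 = 21.
Posterior ∝ λ^6e^(−10λ) · λ^5e^(−21λ) = λ^11e^(−31λ), i.e. Gamma(12, 31).
Mode = (a−1)/b = 11/31 ≈ 0.3548.

λ̂_MAP = 0.3548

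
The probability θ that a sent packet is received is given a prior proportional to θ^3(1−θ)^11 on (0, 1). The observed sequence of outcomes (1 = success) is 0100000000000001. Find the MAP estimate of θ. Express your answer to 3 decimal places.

θ̂_MAP = 0.167

The prior density ∝ θ^3(1−θ)^11 is the kernel of Beta(4, 12).
Data: 2 successes in 16 trials (from the sequence). The binomial likelihood contributes θ^2(1−θ)^14, so the posterior is Beta(4+2, 12+14) = Beta(6, 26).
For Beta(a, b) with a, b > 1 the mode is (a−1)/(a+b−2) = 5/30 ≈ 0.167.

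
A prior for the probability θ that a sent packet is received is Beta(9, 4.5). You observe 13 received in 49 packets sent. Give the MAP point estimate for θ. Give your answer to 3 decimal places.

Prior: Beta(9, 4.5).
Data: 13 successes in 49 trials. The binomial likelihood contributes θ^13(1−θ)^36, so the posterior is Beta(9+13, 4.5+36) = Beta(22, 40.5).
For Beta(a, b) with a, b > 1 the mode is (a−1)/(a+b−2) = 21/60.5 ≈ 0.347.

θ̂_MAP = 0.347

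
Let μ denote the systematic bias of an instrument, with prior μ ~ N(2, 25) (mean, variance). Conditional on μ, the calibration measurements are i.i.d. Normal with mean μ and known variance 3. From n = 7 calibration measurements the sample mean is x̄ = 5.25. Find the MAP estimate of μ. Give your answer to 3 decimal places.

n = 7, x̄ = 5.25.
For a Normal prior and Normal likelihood with known variance, the posterior is Normal; its mode equals its mean, the precision-weighted average.
Prior precision 1/σ₀² = 1/25 = 0.04; data precision n/σ² = 7/3.
μ̂ = (0.04·2 + (7/3)·5.25) / (0.04 + 7/3) = 12.33/(178/75) = 3699/712 ≈ 5.195.

μ̂_MAP = 5.195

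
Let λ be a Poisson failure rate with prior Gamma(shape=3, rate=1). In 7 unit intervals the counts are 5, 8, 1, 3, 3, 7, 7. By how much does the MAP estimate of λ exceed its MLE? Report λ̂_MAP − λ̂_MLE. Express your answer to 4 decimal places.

MAP − MLE = -0.3571

Σxᵢ = 34. Posterior is Gamma(37, 8); MAP = (37−1)/8 = 36/8 ≈ 4.50000.
MLE = x̄ = 34/7 ≈ 4.85714.
Difference = 36/8 − 34/7 = -5/14 ≈ -0.3571.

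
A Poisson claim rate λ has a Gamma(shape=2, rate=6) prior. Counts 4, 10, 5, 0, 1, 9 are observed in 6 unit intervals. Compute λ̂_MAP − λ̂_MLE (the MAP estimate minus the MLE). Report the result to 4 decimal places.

Σxᵢ = 29. Posterior is Gamma(31, 12); MAP = (31−1)/12 = 30/12 ≈ 2.50000.
MLE = x̄ = 29/6 ≈ 4.83333.
Difference = 30/12 − 29/6 = -7/3 ≈ -2.3333.

MAP − MLE = -2.3333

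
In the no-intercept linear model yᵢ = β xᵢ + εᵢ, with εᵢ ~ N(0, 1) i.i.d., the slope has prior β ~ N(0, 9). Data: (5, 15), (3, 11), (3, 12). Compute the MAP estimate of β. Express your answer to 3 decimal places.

log p(β | y) = −Σ(yᵢ − βxᵢ)²/(2·1) − β²/(2·9) + const.
Setting the derivative to zero: Σxᵢ(yᵢ − βxᵢ)/1 − β/9 = 0, so β = Σxᵢyᵢ / (Σxᵢ² + σ²/τ²).
Σxᵢyᵢ = 5·15 + 3·11 + 3·12 = 144; Σxᵢ² = 43; σ²/τ² = 1/9.
β̂_MAP = 144 / (43 + 1/9) = 144/(388/9) = 324/97 ≈ 3.340.

β̂_MAP = 3.340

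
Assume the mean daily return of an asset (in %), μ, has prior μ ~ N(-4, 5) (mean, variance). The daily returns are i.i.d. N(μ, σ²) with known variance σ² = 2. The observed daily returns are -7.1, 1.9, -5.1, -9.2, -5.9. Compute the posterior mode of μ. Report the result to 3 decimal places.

μ̂_MAP = -5.000

n = 5; x̄ = ((-7.1) + 1.9 + (-5.1) + (-9.2) + (-5.9))/5 = -25.4/5 = -5.08.
For a Normal prior and Normal likelihood with known variance, the posterior is Normal; its mode equals its mean, the precision-weighted average.
Prior precision 1/σ₀² = 1/5 = 0.2; data precision n/σ² = 5/2 = 2.5.
μ̂ = (0.2·(-4) + 2.5·(-5.08)) / (0.2 + 2.5) = (-13.5)/2.7 = -5.000.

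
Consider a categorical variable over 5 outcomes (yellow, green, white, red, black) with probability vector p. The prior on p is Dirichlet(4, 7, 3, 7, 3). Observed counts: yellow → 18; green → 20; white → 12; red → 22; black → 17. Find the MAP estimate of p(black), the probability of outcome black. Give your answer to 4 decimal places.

MAP estimate of p(black) = 0.1759

The posterior is Dirichlet(αᵢ + nᵢ) = Dirichlet(22, 27, 15, 29, 20).
For a Dirichlet(a₁,…,a_K) with all aᵢ > 1, the mode has j-th component (aⱼ − 1)/(Σaᵢ − K).
Here Σaᵢ = 113 and K = 5, so p(black) = (20 − 1)/(113 − 5) = 19/108 ≈ 0.1759.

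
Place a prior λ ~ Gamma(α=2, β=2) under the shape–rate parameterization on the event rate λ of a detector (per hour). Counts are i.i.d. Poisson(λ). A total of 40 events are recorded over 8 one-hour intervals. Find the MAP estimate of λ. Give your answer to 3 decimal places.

Σxᵢ = 40, n = 8.
Posterior ∝ λe^(−2λ) · λ^40e^(−8λ) = λ^41e^(−10λ), i.e. Gamma(shape=42, rate=10).
The mode of a Gamma(a, b) with a ≥ 1 (shape–rate) is (a−1)/b = 41/10 ≈ 4.100.

λ̂_MAP = 4.100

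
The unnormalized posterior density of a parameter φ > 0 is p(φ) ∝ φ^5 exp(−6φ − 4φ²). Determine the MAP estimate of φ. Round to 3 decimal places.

ℓ'(φ) = 5/φ − 6 − 8φ. Setting this to zero and multiplying by φ: 8φ² + 6φ − 5 = 0.
φ = (−6 + √(6² + 4·8·5)) / (2·8) = (−6 + √196) / 16 = (−6 + 14)/16 = 1/2.
ℓ''(φ) = −5/φ² − 8 < 0, confirming a maximum.

φ̂_MAP = 0.500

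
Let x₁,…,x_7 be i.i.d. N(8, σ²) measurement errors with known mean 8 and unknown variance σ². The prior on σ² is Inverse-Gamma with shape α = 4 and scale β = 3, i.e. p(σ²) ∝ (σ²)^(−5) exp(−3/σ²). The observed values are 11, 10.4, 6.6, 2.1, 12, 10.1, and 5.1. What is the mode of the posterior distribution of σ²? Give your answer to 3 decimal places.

σ̂²_MAP = 5.079

Sum of squared deviations about the known mean: SS = (11−8)² + (10.4−8)² + (6.6−8)² + (2.1−8)² + (12−8)² + (10.1−8)² + (5.1−8)² = 80.35.
The Normal likelihood contributes (σ²)^(−n/2) exp(−SS/(2σ²)), so the posterior is Inverse-Gamma(α + n/2, β + SS/2) = Inverse-Gamma(7.5, 43.175).
The mode of Inverse-Gamma(a, b) is b/(a+1) = 43.175/8.5 ≈ 5.079.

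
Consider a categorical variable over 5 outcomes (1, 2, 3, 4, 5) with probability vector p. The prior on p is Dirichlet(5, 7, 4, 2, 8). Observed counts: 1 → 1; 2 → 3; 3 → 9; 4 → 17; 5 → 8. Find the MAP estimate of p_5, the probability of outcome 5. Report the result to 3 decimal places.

The posterior is Dirichlet(αᵢ + nᵢ) = Dirichlet(6, 10, 13, 19, 16).
For a Dirichlet(a₁,…,a_K) with all aᵢ > 1, the mode has j-th component (aⱼ − 1)/(Σaᵢ − K).
Here Σaᵢ = 64 and K = 5, so p_5 = (16 − 1)/(64 − 5) = 15/59 ≈ 0.254.

MAP estimate: 0.254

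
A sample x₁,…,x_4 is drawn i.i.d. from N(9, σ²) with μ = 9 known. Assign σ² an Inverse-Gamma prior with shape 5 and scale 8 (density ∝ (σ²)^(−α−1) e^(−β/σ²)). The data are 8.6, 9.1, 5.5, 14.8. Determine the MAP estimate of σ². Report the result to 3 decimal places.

Sum of squared deviations about the known mean: SS = (8.6−9)² + (9.1−9)² + (5.5−9)² + (14.8−9)² = 46.06.
The Normal likelihood contributes (σ²)^(−n/2) exp(−SS/(2σ²)), so the posterior is Inverse-Gamma(α + n/2, β + SS/2) = Inverse-Gamma(7, 31.03).
The mode of Inverse-Gamma(a, b) is b/(a+1) = 31.03/8 ≈ 3.879.

σ̂²_MAP = 3.879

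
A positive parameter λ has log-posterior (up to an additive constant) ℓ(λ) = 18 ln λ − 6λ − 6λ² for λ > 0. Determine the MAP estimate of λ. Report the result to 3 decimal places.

ℓ'(λ) = 18/λ − 6 − 12λ. Setting this to zero and multiplying by λ: 12λ² + 6λ − 18 = 0.
λ = (−6 + √(6² + 4·12·18)) / (2·12) = (−6 + √900) / 24 = (−6 + 30)/24 = 1.
ℓ''(λ) = −18/λ² − 12 < 0, confirming a maximum.

λ̂_MAP = 1.000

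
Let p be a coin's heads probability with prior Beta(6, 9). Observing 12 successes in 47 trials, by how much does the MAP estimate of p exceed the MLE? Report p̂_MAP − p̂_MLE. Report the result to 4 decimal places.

Posterior is Beta(18, 44); MAP = (18−1)/(62−2) = 17/60 ≈ 0.28333.
MLE ignores the prior: p̂_MLE = k/n = 12/47 ≈ 0.25532.
Difference = 17/60 − 12/47 = 79/2820 ≈ 0.0280.

MAP − MLE = 0.0280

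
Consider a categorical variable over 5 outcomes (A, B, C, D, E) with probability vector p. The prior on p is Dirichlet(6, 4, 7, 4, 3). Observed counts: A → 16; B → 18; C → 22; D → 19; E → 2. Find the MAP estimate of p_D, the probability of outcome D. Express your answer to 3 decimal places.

The posterior is Dirichlet(αᵢ + nᵢ) = Dirichlet(22, 22, 29, 23, 5).
For a Dirichlet(a₁,…,a_K) with all aᵢ > 1, the mode has j-th component (aⱼ − 1)/(Σaᵢ − K).
Here Σaᵢ = 101 and K = 5, so p_D = (23 − 1)/(101 − 5) = 22/96 ≈ 0.229.

MAP estimate of p_D = 0.229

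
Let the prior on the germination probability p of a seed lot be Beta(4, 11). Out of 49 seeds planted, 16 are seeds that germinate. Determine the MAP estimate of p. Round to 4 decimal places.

Prior: Beta(4, 11).
Data: 16 successes in 49 trials. The binomial likelihood contributes p^16(1−p)^33, so the posterior is Beta(4+16, 11+33) = Beta(20, 44).
For Beta(a, b) with a, b > 1 the mode is (a−1)/(a+b−2) = 19/62 ≈ 0.3065.

p̂_MAP = 0.3065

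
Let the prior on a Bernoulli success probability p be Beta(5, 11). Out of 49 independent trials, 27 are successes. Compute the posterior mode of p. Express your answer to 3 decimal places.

p̂_MAP = 0.492

Prior: Beta(5, 11).
Data: 27 successes in 49 trials. The binomial likelihood contributes p^27(1−p)^22, so the posterior is Beta(5+27, 11+22) = Beta(32, 33).
For Beta(a, b) with a, b > 1 the mode is (a−1)/(a+b−2) = 31/63 ≈ 0.492.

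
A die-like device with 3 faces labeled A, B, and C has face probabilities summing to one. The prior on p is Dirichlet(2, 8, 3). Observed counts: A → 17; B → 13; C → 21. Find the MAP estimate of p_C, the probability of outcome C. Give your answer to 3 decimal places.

The posterior is Dirichlet(αᵢ + nᵢ) = Dirichlet(19, 21, 24).
For a Dirichlet(a₁,…,a_K) with all aᵢ > 1, the mode has j-th component (aⱼ − 1)/(Σaᵢ − K).
Here Σaᵢ = 64 and K = 3, so p_C = (24 − 1)/(64 − 3) = 23/61 ≈ 0.377.

MAP estimate of p_C = 0.377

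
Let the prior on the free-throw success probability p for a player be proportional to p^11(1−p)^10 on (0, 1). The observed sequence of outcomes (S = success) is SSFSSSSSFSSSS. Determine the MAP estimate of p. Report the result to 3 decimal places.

p̂_MAP = 0.647

The prior density ∝ p^11(1−p)^10 is the kernel of Beta(12, 11).
Data: 11 successes in 13 trials (from the sequence). The binomial likelihood contributes p^11(1−p)^2, so the posterior is Beta(12+11, 11+2) = Beta(23, 13).
For Beta(a, b) with a, b > 1 the mode is (a−1)/(a+b−2) = 22/34 ≈ 0.647.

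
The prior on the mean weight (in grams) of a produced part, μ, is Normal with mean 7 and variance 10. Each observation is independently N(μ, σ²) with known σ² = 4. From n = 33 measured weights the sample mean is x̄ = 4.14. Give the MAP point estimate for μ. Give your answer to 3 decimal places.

μ̂_MAP = 4.174

n = 33, x̄ = 4.14.
For a Normal prior and Normal likelihood with known variance, the posterior is Normal; its mode equals its mean, the precision-weighted average.
Prior precision 1/σ₀² = 1/10 = 0.1; data precision n/σ² = 33/4 = 8.25.
μ̂ = (0.1·7 + 8.25·4.14) / (0.1 + 8.25) = 34.855/8.35 = 6971/1670 ≈ 4.174.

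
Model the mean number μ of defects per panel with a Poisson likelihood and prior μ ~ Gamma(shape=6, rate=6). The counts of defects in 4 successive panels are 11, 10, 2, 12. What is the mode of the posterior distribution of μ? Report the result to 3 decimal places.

μ̂_MAP = 4.000

Σxᵢ = 11+10+2+12 = 35, with n = 4.
Posterior ∝ μ^5e^(−6μ) · μ^35e^(−4μ) = μ^40e^(−10μ), i.e. Gamma(shape=41, rate=10).
The mode of a Gamma(a, b) with a ≥ 1 (shape–rate) is (a−1)/b = 40/10 ≈ 4.000.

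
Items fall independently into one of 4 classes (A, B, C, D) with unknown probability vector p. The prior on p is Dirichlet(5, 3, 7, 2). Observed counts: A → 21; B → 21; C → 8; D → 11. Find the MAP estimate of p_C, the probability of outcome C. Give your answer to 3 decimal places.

The posterior is Dirichlet(αᵢ + nᵢ) = Dirichlet(26, 24, 15, 13).
For a Dirichlet(a₁,…,a_K) with all aᵢ > 1, the mode has j-th component (aⱼ − 1)/(Σaᵢ − K).
Here Σaᵢ = 78 and K = 4, so p_C = (15 − 1)/(78 − 4) = 14/74 ≈ 0.189.

MAP estimate of p_C = 0.189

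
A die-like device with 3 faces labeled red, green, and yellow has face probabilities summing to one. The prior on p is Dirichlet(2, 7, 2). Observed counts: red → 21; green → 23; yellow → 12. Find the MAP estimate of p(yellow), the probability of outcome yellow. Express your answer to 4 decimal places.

The posterior is Dirichlet(αᵢ + nᵢ) = Dirichlet(23, 30, 14).
For a Dirichlet(a₁,…,a_K) with all aᵢ > 1, the mode has j-th component (aⱼ − 1)/(Σaᵢ − K).
Here Σaᵢ = 67 and K = 3, so p(yellow) = (14 − 1)/(67 − 3) = 13/64 ≈ 0.2031.

MAP estimate of p(yellow) = 0.2031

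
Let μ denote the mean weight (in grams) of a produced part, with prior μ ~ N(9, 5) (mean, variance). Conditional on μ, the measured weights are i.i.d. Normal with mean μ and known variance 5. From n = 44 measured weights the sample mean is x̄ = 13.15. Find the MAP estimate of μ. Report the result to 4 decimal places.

μ̂_MAP = 13.0578

n = 44, x̄ = 13.15.
For a Normal prior and Normal likelihood with known variance, the posterior is Normal; its mode equals its mean, the precision-weighted average.
Prior precision 1/σ₀² = 1/5 = 0.2; data precision n/σ² = 44/5 = 8.8.
μ̂ = (0.2·9 + 8.8·13.15) / (0.2 + 8.8) = 117.52/9 = 2938/225 ≈ 13.0578.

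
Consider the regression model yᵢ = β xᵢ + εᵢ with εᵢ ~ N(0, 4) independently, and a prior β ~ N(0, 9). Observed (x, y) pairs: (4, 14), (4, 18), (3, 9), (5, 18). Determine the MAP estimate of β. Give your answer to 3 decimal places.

log p(β | y) = −Σ(yᵢ − βxᵢ)²/(2·4) − β²/(2·9) + const.
Setting the derivative to zero: Σxᵢ(yᵢ − βxᵢ)/4 − β/9 = 0, so β = Σxᵢyᵢ / (Σxᵢ² + σ²/τ²).
Σxᵢyᵢ = 4·14 + 4·18 + 3·9 + 5·18 = 245; Σxᵢ² = 66; σ²/τ² = 4/9.
β̂_MAP = 245 / (66 + 4/9) = 245/(598/9) = 2205/598 ≈ 3.687.

β̂_MAP = 3.687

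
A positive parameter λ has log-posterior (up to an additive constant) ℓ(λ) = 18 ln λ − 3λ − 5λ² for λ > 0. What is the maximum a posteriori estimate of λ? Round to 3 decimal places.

ℓ'(λ) = 18/λ − 3 − 10λ. Setting this to zero and multiplying by λ: 10λ² + 3λ − 18 = 0.
λ = (−3 + √(3² + 4·10·18)) / (2·10) = (−3 + √729) / 20 = (−3 + 27)/20 = 6/5.
ℓ''(λ) = −18/λ² − 10 < 0, confirming a maximum.

λ̂_MAP = 1.200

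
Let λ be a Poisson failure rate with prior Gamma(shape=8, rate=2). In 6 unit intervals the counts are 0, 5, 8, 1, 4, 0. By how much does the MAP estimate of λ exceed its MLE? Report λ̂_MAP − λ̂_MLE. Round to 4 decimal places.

Σxᵢ = 18. Posterior is Gamma(26, 8); MAP = (26−1)/8 = 25/8 ≈ 3.12500.
MLE = x̄ = 18/6 ≈ 3.00000.
Difference = 25/8 − 18/6 = 1/8 ≈ 0.1250.

MAP − MLE = 0.1250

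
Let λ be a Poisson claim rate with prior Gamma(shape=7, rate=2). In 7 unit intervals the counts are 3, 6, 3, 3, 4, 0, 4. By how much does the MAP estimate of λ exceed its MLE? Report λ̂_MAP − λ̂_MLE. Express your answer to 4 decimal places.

Σxᵢ = 23. Posterior is Gamma(30, 9); MAP = (30−1)/9 = 29/9 ≈ 3.22222.
MLE = x̄ = 23/7 ≈ 3.28571.
Difference = 29/9 − 23/7 = -4/63 ≈ -0.0635.

MAP − MLE = -0.0635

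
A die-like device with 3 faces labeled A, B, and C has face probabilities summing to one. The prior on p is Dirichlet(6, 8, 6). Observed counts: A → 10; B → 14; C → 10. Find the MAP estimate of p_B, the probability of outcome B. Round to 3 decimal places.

The posterior is Dirichlet(αᵢ + nᵢ) = Dirichlet(16, 22, 16).
For a Dirichlet(a₁,…,a_K) with all aᵢ > 1, the mode has j-th component (aⱼ − 1)/(Σaᵢ − K).
Here Σaᵢ = 54 and K = 3, so p_B = (22 − 1)/(54 − 3) = 21/51 ≈ 0.412.

MAP estimate of p_B = 0.412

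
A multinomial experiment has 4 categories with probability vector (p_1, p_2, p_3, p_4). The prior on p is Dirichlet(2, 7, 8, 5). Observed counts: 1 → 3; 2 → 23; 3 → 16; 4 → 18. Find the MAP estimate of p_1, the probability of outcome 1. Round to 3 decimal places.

The posterior is Dirichlet(αᵢ + nᵢ) = Dirichlet(5, 30, 24, 23).
For a Dirichlet(a₁,…,a_K) with all aᵢ > 1, the mode has j-th component (aⱼ − 1)/(Σaᵢ − K).
Here Σaᵢ = 82 and K = 4, so p_1 = (5 − 1)/(82 − 4) = 4/78 ≈ 0.051.

MAP estimate: 0.051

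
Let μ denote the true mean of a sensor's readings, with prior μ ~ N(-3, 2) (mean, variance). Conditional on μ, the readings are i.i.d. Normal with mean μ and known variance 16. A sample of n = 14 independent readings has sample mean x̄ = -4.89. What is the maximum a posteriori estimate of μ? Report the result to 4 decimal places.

n = 14, x̄ = -4.89.
For a Normal prior and Normal likelihood with known variance, the posterior is Normal; its mode equals its mean, the precision-weighted average.
Prior precision 1/σ₀² = 1/2 = 0.5; data precision n/σ² = 14/16 = 0.875.
μ̂ = (0.5·(-3) + 0.875·(-4.89)) / (0.5 + 0.875) = (-5.77875)/1.375 = -4623/1100 ≈ -4.2027.

μ̂_MAP = -4.2027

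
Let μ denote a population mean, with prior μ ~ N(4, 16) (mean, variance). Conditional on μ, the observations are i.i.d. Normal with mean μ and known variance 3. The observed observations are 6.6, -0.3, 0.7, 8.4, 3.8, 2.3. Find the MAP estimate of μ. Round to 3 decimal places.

μ̂_MAP = 3.596

n = 6; x̄ = (6.6 + (-0.3) + 0.7 + 8.4 + 3.8 + 2.3)/6 = 21.5/6 = 43/12 ≈ 3.5833.
For a Normal prior and Normal likelihood with known variance, the posterior is Normal; its mode equals its mean, the precision-weighted average.
Prior precision 1/σ₀² = 1/16 = 0.0625; data precision n/σ² = 6/3 = 2.
μ̂ = (0.0625·4 + 2·(43/12)) / (0.0625 + 2) = (89/12)/2.0625 = 356/99 ≈ 3.596.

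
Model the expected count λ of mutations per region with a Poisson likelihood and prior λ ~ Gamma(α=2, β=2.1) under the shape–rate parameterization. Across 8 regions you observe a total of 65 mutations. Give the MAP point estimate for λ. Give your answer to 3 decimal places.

λ̂_MAP = 6.535

Σxᵢ = 65, n = 8.
Posterior ∝ λe^(−2.1λ) · λ^65e^(−8λ) = λ^66e^(−10.1λ), i.e. Gamma(shape=67, rate=10.1).
The mode of a Gamma(a, b) with a ≥ 1 (shape–rate) is (a−1)/b = 66/10.1 ≈ 6.535.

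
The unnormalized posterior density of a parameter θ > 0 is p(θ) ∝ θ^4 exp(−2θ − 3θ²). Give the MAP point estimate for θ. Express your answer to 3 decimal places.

ℓ'(θ) = 4/θ − 2 − 6θ. Setting this to zero and multiplying by θ: 6θ² + 2θ − 4 = 0.
θ = (−2 + √(2² + 4·6·4)) / (2·6) = (−2 + √100) / 12 = (−2 + 10)/12 = 2/3.
ℓ''(θ) = −4/θ² − 6 < 0, confirming a maximum.

θ̂_MAP = 0.667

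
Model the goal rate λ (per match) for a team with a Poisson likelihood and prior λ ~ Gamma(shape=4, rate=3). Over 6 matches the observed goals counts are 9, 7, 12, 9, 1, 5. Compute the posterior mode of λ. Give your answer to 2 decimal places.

λ̂_MAP = 5.11

Σxᵢ = 9+7+12+9+1+5 = 43, with n = 6.
Posterior ∝ λ^3e^(−3λ) · λ^43e^(−6λ) = λ^46e^(−9λ), i.e. Gamma(shape=47, rate=9).
The mode of a Gamma(a, b) with a ≥ 1 (shape–rate) is (a−1)/b = 46/9 ≈ 5.11.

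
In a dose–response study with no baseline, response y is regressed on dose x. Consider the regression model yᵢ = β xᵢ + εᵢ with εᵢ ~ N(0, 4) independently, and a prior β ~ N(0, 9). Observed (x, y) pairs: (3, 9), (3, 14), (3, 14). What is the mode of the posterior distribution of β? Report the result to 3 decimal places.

β̂_MAP = 4.045

log p(β | y) = −Σ(yᵢ − βxᵢ)²/(2·4) − β²/(2·9) + const.
Setting the derivative to zero: Σxᵢ(yᵢ − βxᵢ)/4 − β/9 = 0, so β = Σxᵢyᵢ / (Σxᵢ² + σ²/τ²).
Σxᵢyᵢ = 3·9 + 3·14 + 3·14 = 111; Σxᵢ² = 27; σ²/τ² = 4/9.
β̂_MAP = 111 / (27 + 4/9) = 111/(247/9) = 999/247 ≈ 4.045.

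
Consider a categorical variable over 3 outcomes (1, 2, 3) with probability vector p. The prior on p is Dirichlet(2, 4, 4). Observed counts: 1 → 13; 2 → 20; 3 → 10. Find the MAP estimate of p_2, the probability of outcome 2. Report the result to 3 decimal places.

MAP estimate: 0.460

The posterior is Dirichlet(αᵢ + nᵢ) = Dirichlet(15, 24, 14).
For a Dirichlet(a₁,…,a_K) with all aᵢ > 1, the mode has j-th component (aⱼ − 1)/(Σaᵢ − K).
Here Σaᵢ = 53 and K = 3, so p_2 = (24 − 1)/(53 − 3) = 23/50 ≈ 0.460.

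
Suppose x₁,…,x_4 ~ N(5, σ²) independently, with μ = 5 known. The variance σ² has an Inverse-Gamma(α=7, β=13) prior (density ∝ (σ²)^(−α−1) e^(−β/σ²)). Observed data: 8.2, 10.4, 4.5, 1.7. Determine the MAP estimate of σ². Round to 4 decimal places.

σ̂²_MAP = 3.8270

Sum of squared deviations about the known mean: SS = (8.2−5)² + (10.4−5)² + (4.5−5)² + (1.7−5)² = 50.54.
The Normal likelihood contributes (σ²)^(−n/2) exp(−SS/(2σ²)), so the posterior is Inverse-Gamma(α + n/2, β + SS/2) = Inverse-Gamma(9, 38.27).
The mode of Inverse-Gamma(a, b) is b/(a+1) = 38.27/10 ≈ 3.8270.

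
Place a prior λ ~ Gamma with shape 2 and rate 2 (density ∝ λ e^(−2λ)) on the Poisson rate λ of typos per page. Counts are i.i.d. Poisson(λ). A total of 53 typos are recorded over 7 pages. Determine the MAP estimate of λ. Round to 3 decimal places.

Σxᵢ = 53, n = 7.
Posterior ∝ λe^(−2λ) · λ^53e^(−7λ) = λ^54e^(−9λ), i.e. Gamma(shape=55, rate=9).
The mode of a Gamma(a, b) with a ≥ 1 (shape–rate) is (a−1)/b = 54/9 ≈ 6.000.

λ̂_MAP = 6.000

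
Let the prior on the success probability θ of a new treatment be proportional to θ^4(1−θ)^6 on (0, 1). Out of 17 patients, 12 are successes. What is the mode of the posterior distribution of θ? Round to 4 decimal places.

The prior density ∝ θ^4(1−θ)^6 is the kernel of Beta(5, 7).
Data: 12 successes in 17 trials. The binomial likelihood contributes θ^12(1−θ)^5, so the posterior is Beta(5+12, 7+5) = Beta(17, 12).
For Beta(a, b) with a, b > 1 the mode is (a−1)/(a+b−2) = 16/27 ≈ 0.5926.

θ̂_MAP = 0.5926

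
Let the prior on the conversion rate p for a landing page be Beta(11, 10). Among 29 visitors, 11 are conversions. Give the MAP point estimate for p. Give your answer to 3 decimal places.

Prior: Beta(11, 10).
Data: 11 successes in 29 trials. The binomial likelihood contributes p^11(1−p)^18, so the posterior is Beta(11+11, 10+18) = Beta(22, 28).
For Beta(a, b) with a, b > 1 the mode is (a−1)/(a+b−2) = 21/48 ≈ 0.438.

p̂_MAP = 0.438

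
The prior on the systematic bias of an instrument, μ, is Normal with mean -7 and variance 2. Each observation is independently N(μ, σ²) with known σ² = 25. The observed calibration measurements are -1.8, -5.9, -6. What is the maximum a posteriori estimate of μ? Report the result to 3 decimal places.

n = 3; x̄ = ((-1.8) + (-5.9) + (-6))/3 = -13.7/3 = -137/30 ≈ -4.5667.
For a Normal prior and Normal likelihood with known variance, the posterior is Normal; its mode equals its mean, the precision-weighted average.
Prior precision 1/σ₀² = 1/2 = 0.5; data precision n/σ² = 3/25 = 0.12.
μ̂ = (0.5·(-7) + 0.12·(-137/30)) / (0.5 + 0.12) = (-4.048)/0.62 = -1012/155 ≈ -6.529.

μ̂_MAP = -6.529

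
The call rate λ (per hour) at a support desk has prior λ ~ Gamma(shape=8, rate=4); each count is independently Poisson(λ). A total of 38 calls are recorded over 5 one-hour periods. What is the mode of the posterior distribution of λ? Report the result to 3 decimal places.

Σxᵢ = 38, n = 5.
Posterior ∝ λ^7e^(−4λ) · λ^38e^(−5λ) = λ^45e^(−9λ), i.e. Gamma(shape=46, rate=9).
The mode of a Gamma(a, b) with a ≥ 1 (shape–rate) is (a−1)/b = 45/9 ≈ 5.000.

λ̂_MAP = 5.000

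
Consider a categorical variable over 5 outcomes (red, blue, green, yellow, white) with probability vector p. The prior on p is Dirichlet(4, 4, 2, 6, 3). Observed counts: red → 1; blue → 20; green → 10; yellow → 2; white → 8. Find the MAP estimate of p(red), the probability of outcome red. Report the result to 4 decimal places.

The posterior is Dirichlet(αᵢ + nᵢ) = Dirichlet(5, 24, 12, 8, 11).
For a Dirichlet(a₁,…,a_K) with all aᵢ > 1, the mode has j-th component (aⱼ − 1)/(Σaᵢ − K).
Here Σaᵢ = 60 and K = 5, so p(red) = (5 − 1)/(60 − 5) = 4/55 ≈ 0.0727.

MAP estimate of p(red) = 0.0727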